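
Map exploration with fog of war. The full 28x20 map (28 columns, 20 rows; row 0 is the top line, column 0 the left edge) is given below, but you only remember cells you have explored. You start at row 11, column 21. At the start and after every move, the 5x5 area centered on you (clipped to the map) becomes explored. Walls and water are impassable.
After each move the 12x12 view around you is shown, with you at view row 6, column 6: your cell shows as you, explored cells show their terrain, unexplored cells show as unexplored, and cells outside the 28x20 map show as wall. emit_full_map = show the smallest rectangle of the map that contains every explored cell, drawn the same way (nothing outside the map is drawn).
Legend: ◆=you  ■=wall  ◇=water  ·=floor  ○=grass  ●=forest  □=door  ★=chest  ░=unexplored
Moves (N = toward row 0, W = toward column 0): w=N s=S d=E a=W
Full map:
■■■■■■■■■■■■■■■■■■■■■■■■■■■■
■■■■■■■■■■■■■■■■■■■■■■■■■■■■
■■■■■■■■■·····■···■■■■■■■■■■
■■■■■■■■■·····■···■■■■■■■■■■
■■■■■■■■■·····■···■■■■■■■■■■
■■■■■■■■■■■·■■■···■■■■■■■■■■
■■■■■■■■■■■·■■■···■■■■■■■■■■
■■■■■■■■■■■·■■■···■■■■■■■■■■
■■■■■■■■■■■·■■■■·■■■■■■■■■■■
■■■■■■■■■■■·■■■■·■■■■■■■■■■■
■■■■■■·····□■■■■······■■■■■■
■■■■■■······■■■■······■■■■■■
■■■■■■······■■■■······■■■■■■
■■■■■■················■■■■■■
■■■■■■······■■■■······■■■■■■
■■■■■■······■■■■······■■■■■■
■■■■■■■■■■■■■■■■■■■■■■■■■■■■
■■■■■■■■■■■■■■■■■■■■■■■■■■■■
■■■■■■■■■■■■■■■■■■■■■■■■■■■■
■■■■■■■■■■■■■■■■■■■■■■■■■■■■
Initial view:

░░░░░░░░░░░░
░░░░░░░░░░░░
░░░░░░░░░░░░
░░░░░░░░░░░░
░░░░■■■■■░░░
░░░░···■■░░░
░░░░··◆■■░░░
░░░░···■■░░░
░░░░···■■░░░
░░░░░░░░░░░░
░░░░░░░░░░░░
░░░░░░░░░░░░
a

░░░░░░░░░░░░
░░░░░░░░░░░░
░░░░░░░░░░░░
░░░░░░░░░░░░
░░░░■■■■■■░░
░░░░····■■░░
░░░░··◆·■■░░
░░░░····■■░░
░░░░····■■░░
░░░░░░░░░░░░
░░░░░░░░░░░░
░░░░░░░░░░░░

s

░░░░░░░░░░░░
░░░░░░░░░░░░
░░░░░░░░░░░░
░░░░■■■■■■░░
░░░░····■■░░
░░░░····■■░░
░░░░··◆·■■░░
░░░░····■■░░
░░░░····■░░░
░░░░░░░░░░░░
░░░░░░░░░░░░
░░░░░░░░░░░░

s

░░░░░░░░░░░░
░░░░░░░░░░░░
░░░░■■■■■■░░
░░░░····■■░░
░░░░····■■░░
░░░░····■■░░
░░░░··◆·■■░░
░░░░····■░░░
░░░░····■░░░
░░░░░░░░░░░░
░░░░░░░░░░░░
░░░░░░░░░░░░

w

░░░░░░░░░░░░
░░░░░░░░░░░░
░░░░░░░░░░░░
░░░░■■■■■■░░
░░░░····■■░░
░░░░····■■░░
░░░░··◆·■■░░
░░░░····■■░░
░░░░····■░░░
░░░░····■░░░
░░░░░░░░░░░░
░░░░░░░░░░░░

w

░░░░░░░░░░░░
░░░░░░░░░░░░
░░░░░░░░░░░░
░░░░░░░░░░░░
░░░░■■■■■■░░
░░░░····■■░░
░░░░··◆·■■░░
░░░░····■■░░
░░░░····■■░░
░░░░····■░░░
░░░░····■░░░
░░░░░░░░░░░░

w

░░░░░░░░░░░░
░░░░░░░░░░░░
░░░░░░░░░░░░
░░░░░░░░░░░░
░░░░■■■■■░░░
░░░░■■■■■■░░
░░░░··◆·■■░░
░░░░····■■░░
░░░░····■■░░
░░░░····■■░░
░░░░····■░░░
░░░░····■░░░

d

░░░░░░░░░░░░
░░░░░░░░░░░░
░░░░░░░░░░░░
░░░░░░░░░░░░
░░░■■■■■■░░░
░░░■■■■■■░░░
░░░···◆■■░░░
░░░····■■░░░
░░░····■■░░░
░░░····■■░░░
░░░····■░░░░
░░░····■░░░░

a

░░░░░░░░░░░░
░░░░░░░░░░░░
░░░░░░░░░░░░
░░░░░░░░░░░░
░░░░■■■■■■░░
░░░░■■■■■■░░
░░░░··◆·■■░░
░░░░····■■░░
░░░░····■■░░
░░░░····■■░░
░░░░····■░░░
░░░░····■░░░

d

░░░░░░░░░░░░
░░░░░░░░░░░░
░░░░░░░░░░░░
░░░░░░░░░░░░
░░░■■■■■■░░░
░░░■■■■■■░░░
░░░···◆■■░░░
░░░····■■░░░
░░░····■■░░░
░░░····■■░░░
░░░····■░░░░
░░░····■░░░░

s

░░░░░░░░░░░░
░░░░░░░░░░░░
░░░░░░░░░░░░
░░░■■■■■■░░░
░░░■■■■■■░░░
░░░····■■░░░
░░░···◆■■░░░
░░░····■■░░░
░░░····■■░░░
░░░····■░░░░
░░░····■░░░░
░░░░░░░░░░░░

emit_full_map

■■■■■■
■■■■■■
····■■
···◆■■
····■■
····■■
····■░
····■░

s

░░░░░░░░░░░░
░░░░░░░░░░░░
░░░■■■■■■░░░
░░░■■■■■■░░░
░░░····■■░░░
░░░····■■░░░
░░░···◆■■░░░
░░░····■■░░░
░░░····■■░░░
░░░····■░░░░
░░░░░░░░░░░░
░░░░░░░░░░░░

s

░░░░░░░░░░░░
░░░■■■■■■░░░
░░░■■■■■■░░░
░░░····■■░░░
░░░····■■░░░
░░░····■■░░░
░░░···◆■■░░░
░░░····■■░░░
░░░····■■░░░
░░░░░░░░░░░░
░░░░░░░░░░░░
░░░░░░░░░░░░

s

░░░■■■■■■░░░
░░░■■■■■■░░░
░░░····■■░░░
░░░····■■░░░
░░░····■■░░░
░░░····■■░░░
░░░···◆■■░░░
░░░····■■░░░
░░░░■■■■■░░░
░░░░░░░░░░░░
░░░░░░░░░░░░
░░░░░░░░░░░░

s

░░░■■■■■■░░░
░░░····■■░░░
░░░····■■░░░
░░░····■■░░░
░░░····■■░░░
░░░····■■░░░
░░░···◆■■░░░
░░░░■■■■■░░░
░░░░■■■■■░░░
░░░░░░░░░░░░
░░░░░░░░░░░░
■■■■■■■■■■■■

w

░░░■■■■■■░░░
░░░■■■■■■░░░
░░░····■■░░░
░░░····■■░░░
░░░····■■░░░
░░░····■■░░░
░░░···◆■■░░░
░░░····■■░░░
░░░░■■■■■░░░
░░░░■■■■■░░░
░░░░░░░░░░░░
░░░░░░░░░░░░

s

░░░■■■■■■░░░
░░░····■■░░░
░░░····■■░░░
░░░····■■░░░
░░░····■■░░░
░░░····■■░░░
░░░···◆■■░░░
░░░░■■■■■░░░
░░░░■■■■■░░░
░░░░░░░░░░░░
░░░░░░░░░░░░
■■■■■■■■■■■■

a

░░░░■■■■■■░░
░░░░····■■░░
░░░░····■■░░
░░░░····■■░░
░░░░····■■░░
░░░░····■■░░
░░░░··◆·■■░░
░░░░■■■■■■░░
░░░░■■■■■■░░
░░░░░░░░░░░░
░░░░░░░░░░░░
■■■■■■■■■■■■

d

░░░■■■■■■░░░
░░░····■■░░░
░░░····■■░░░
░░░····■■░░░
░░░····■■░░░
░░░····■■░░░
░░░···◆■■░░░
░░░■■■■■■░░░
░░░■■■■■■░░░
░░░░░░░░░░░░
░░░░░░░░░░░░
■■■■■■■■■■■■

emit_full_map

■■■■■■
■■■■■■
····■■
····■■
····■■
····■■
····■■
···◆■■
■■■■■■
■■■■■■

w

░░░■■■■■■░░░
░░░■■■■■■░░░
░░░····■■░░░
░░░····■■░░░
░░░····■■░░░
░░░····■■░░░
░░░···◆■■░░░
░░░····■■░░░
░░░■■■■■■░░░
░░░■■■■■■░░░
░░░░░░░░░░░░
░░░░░░░░░░░░

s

░░░■■■■■■░░░
░░░····■■░░░
░░░····■■░░░
░░░····■■░░░
░░░····■■░░░
░░░····■■░░░
░░░···◆■■░░░
░░░■■■■■■░░░
░░░■■■■■■░░░
░░░░░░░░░░░░
░░░░░░░░░░░░
■■■■■■■■■■■■

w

░░░■■■■■■░░░
░░░■■■■■■░░░
░░░····■■░░░
░░░····■■░░░
░░░····■■░░░
░░░····■■░░░
░░░···◆■■░░░
░░░····■■░░░
░░░■■■■■■░░░
░░░■■■■■■░░░
░░░░░░░░░░░░
░░░░░░░░░░░░


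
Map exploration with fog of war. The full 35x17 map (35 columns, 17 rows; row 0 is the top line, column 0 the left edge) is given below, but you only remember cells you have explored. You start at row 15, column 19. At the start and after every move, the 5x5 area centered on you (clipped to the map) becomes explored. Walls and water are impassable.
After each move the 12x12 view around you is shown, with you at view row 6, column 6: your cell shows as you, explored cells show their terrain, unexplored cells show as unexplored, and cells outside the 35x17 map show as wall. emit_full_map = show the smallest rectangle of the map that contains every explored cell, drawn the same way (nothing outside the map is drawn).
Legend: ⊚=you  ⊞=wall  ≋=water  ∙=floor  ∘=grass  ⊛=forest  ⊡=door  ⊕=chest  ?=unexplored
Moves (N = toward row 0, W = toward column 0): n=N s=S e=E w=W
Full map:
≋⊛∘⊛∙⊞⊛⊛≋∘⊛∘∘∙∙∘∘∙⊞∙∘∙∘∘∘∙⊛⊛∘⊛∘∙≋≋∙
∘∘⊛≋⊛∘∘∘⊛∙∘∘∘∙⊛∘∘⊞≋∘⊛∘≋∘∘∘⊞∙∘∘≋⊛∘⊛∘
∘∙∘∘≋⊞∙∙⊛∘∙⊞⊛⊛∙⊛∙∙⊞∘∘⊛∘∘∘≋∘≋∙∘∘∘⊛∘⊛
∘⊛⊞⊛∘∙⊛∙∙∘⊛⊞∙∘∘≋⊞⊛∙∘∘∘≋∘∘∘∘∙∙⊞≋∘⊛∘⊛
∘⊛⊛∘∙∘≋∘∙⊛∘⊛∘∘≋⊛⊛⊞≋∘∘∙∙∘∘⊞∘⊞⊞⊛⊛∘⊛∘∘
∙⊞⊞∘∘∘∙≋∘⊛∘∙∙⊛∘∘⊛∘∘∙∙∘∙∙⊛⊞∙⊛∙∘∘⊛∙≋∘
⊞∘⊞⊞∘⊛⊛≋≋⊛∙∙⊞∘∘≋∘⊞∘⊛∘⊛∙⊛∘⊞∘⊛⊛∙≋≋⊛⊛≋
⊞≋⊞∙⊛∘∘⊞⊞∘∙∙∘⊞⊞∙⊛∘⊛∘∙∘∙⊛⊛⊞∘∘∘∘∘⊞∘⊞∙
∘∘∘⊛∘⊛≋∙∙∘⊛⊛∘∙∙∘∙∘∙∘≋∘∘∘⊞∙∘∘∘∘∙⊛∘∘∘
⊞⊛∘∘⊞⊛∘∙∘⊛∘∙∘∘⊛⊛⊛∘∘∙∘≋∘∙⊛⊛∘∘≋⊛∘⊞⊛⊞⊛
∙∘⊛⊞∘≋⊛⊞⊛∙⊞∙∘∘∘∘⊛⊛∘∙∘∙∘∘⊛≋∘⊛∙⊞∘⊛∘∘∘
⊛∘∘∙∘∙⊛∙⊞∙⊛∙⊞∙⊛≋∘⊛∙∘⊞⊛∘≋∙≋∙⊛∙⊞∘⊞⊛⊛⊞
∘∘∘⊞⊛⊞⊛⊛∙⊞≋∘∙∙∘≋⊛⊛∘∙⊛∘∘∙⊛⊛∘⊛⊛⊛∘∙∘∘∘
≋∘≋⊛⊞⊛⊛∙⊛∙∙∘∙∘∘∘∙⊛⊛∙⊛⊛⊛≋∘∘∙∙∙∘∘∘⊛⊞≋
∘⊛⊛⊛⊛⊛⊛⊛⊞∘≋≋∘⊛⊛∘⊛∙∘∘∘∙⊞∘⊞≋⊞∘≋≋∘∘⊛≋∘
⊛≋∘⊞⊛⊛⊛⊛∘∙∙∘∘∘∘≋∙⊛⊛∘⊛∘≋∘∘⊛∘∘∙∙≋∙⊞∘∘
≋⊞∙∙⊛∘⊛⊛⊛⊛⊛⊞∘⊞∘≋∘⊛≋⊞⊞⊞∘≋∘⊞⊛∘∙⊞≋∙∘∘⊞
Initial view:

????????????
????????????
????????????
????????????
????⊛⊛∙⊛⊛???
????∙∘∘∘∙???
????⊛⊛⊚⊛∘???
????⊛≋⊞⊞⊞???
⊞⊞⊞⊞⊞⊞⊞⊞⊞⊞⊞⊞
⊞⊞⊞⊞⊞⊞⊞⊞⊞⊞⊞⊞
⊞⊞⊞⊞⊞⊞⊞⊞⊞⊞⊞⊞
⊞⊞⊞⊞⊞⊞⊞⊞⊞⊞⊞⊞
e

????????????
????????????
????????????
????????????
???⊛⊛∙⊛⊛⊛???
???∙∘∘∘∙⊞???
???⊛⊛∘⊚∘≋???
???⊛≋⊞⊞⊞∘???
⊞⊞⊞⊞⊞⊞⊞⊞⊞⊞⊞⊞
⊞⊞⊞⊞⊞⊞⊞⊞⊞⊞⊞⊞
⊞⊞⊞⊞⊞⊞⊞⊞⊞⊞⊞⊞
⊞⊞⊞⊞⊞⊞⊞⊞⊞⊞⊞⊞

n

????????????
????????????
????????????
????????????
????∘∙⊛∘∘???
???⊛⊛∙⊛⊛⊛???
???∙∘∘⊚∙⊞???
???⊛⊛∘⊛∘≋???
???⊛≋⊞⊞⊞∘???
⊞⊞⊞⊞⊞⊞⊞⊞⊞⊞⊞⊞
⊞⊞⊞⊞⊞⊞⊞⊞⊞⊞⊞⊞
⊞⊞⊞⊞⊞⊞⊞⊞⊞⊞⊞⊞

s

????????????
????????????
????????????
????∘∙⊛∘∘???
???⊛⊛∙⊛⊛⊛???
???∙∘∘∘∙⊞???
???⊛⊛∘⊚∘≋???
???⊛≋⊞⊞⊞∘???
⊞⊞⊞⊞⊞⊞⊞⊞⊞⊞⊞⊞
⊞⊞⊞⊞⊞⊞⊞⊞⊞⊞⊞⊞
⊞⊞⊞⊞⊞⊞⊞⊞⊞⊞⊞⊞
⊞⊞⊞⊞⊞⊞⊞⊞⊞⊞⊞⊞

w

????????????
????????????
????????????
?????∘∙⊛∘∘??
????⊛⊛∙⊛⊛⊛??
????∙∘∘∘∙⊞??
????⊛⊛⊚⊛∘≋??
????⊛≋⊞⊞⊞∘??
⊞⊞⊞⊞⊞⊞⊞⊞⊞⊞⊞⊞
⊞⊞⊞⊞⊞⊞⊞⊞⊞⊞⊞⊞
⊞⊞⊞⊞⊞⊞⊞⊞⊞⊞⊞⊞
⊞⊞⊞⊞⊞⊞⊞⊞⊞⊞⊞⊞

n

????????????
????????????
????????????
????????????
????⊛∘∙⊛∘∘??
????⊛⊛∙⊛⊛⊛??
????∙∘⊚∘∙⊞??
????⊛⊛∘⊛∘≋??
????⊛≋⊞⊞⊞∘??
⊞⊞⊞⊞⊞⊞⊞⊞⊞⊞⊞⊞
⊞⊞⊞⊞⊞⊞⊞⊞⊞⊞⊞⊞
⊞⊞⊞⊞⊞⊞⊞⊞⊞⊞⊞⊞

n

????????????
????????????
????????????
????????????
????⊛∙∘⊞⊛???
????⊛∘∙⊛∘∘??
????⊛⊛⊚⊛⊛⊛??
????∙∘∘∘∙⊞??
????⊛⊛∘⊛∘≋??
????⊛≋⊞⊞⊞∘??
⊞⊞⊞⊞⊞⊞⊞⊞⊞⊞⊞⊞
⊞⊞⊞⊞⊞⊞⊞⊞⊞⊞⊞⊞

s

????????????
????????????
????????????
????⊛∙∘⊞⊛???
????⊛∘∙⊛∘∘??
????⊛⊛∙⊛⊛⊛??
????∙∘⊚∘∙⊞??
????⊛⊛∘⊛∘≋??
????⊛≋⊞⊞⊞∘??
⊞⊞⊞⊞⊞⊞⊞⊞⊞⊞⊞⊞
⊞⊞⊞⊞⊞⊞⊞⊞⊞⊞⊞⊞
⊞⊞⊞⊞⊞⊞⊞⊞⊞⊞⊞⊞

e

????????????
????????????
????????????
???⊛∙∘⊞⊛????
???⊛∘∙⊛∘∘???
???⊛⊛∙⊛⊛⊛???
???∙∘∘⊚∙⊞???
???⊛⊛∘⊛∘≋???
???⊛≋⊞⊞⊞∘???
⊞⊞⊞⊞⊞⊞⊞⊞⊞⊞⊞⊞
⊞⊞⊞⊞⊞⊞⊞⊞⊞⊞⊞⊞
⊞⊞⊞⊞⊞⊞⊞⊞⊞⊞⊞⊞

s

????????????
????????????
???⊛∙∘⊞⊛????
???⊛∘∙⊛∘∘???
???⊛⊛∙⊛⊛⊛???
???∙∘∘∘∙⊞???
???⊛⊛∘⊚∘≋???
???⊛≋⊞⊞⊞∘???
⊞⊞⊞⊞⊞⊞⊞⊞⊞⊞⊞⊞
⊞⊞⊞⊞⊞⊞⊞⊞⊞⊞⊞⊞
⊞⊞⊞⊞⊞⊞⊞⊞⊞⊞⊞⊞
⊞⊞⊞⊞⊞⊞⊞⊞⊞⊞⊞⊞

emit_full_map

⊛∙∘⊞⊛?
⊛∘∙⊛∘∘
⊛⊛∙⊛⊛⊛
∙∘∘∘∙⊞
⊛⊛∘⊚∘≋
⊛≋⊞⊞⊞∘

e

????????????
????????????
??⊛∙∘⊞⊛?????
??⊛∘∙⊛∘∘????
??⊛⊛∙⊛⊛⊛≋???
??∙∘∘∘∙⊞∘???
??⊛⊛∘⊛⊚≋∘???
??⊛≋⊞⊞⊞∘≋???
⊞⊞⊞⊞⊞⊞⊞⊞⊞⊞⊞⊞
⊞⊞⊞⊞⊞⊞⊞⊞⊞⊞⊞⊞
⊞⊞⊞⊞⊞⊞⊞⊞⊞⊞⊞⊞
⊞⊞⊞⊞⊞⊞⊞⊞⊞⊞⊞⊞

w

????????????
????????????
???⊛∙∘⊞⊛????
???⊛∘∙⊛∘∘???
???⊛⊛∙⊛⊛⊛≋??
???∙∘∘∘∙⊞∘??
???⊛⊛∘⊚∘≋∘??
???⊛≋⊞⊞⊞∘≋??
⊞⊞⊞⊞⊞⊞⊞⊞⊞⊞⊞⊞
⊞⊞⊞⊞⊞⊞⊞⊞⊞⊞⊞⊞
⊞⊞⊞⊞⊞⊞⊞⊞⊞⊞⊞⊞
⊞⊞⊞⊞⊞⊞⊞⊞⊞⊞⊞⊞

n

????????????
????????????
????????????
???⊛∙∘⊞⊛????
???⊛∘∙⊛∘∘???
???⊛⊛∙⊛⊛⊛≋??
???∙∘∘⊚∙⊞∘??
???⊛⊛∘⊛∘≋∘??
???⊛≋⊞⊞⊞∘≋??
⊞⊞⊞⊞⊞⊞⊞⊞⊞⊞⊞⊞
⊞⊞⊞⊞⊞⊞⊞⊞⊞⊞⊞⊞
⊞⊞⊞⊞⊞⊞⊞⊞⊞⊞⊞⊞

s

????????????
????????????
???⊛∙∘⊞⊛????
???⊛∘∙⊛∘∘???
???⊛⊛∙⊛⊛⊛≋??
???∙∘∘∘∙⊞∘??
???⊛⊛∘⊚∘≋∘??
???⊛≋⊞⊞⊞∘≋??
⊞⊞⊞⊞⊞⊞⊞⊞⊞⊞⊞⊞
⊞⊞⊞⊞⊞⊞⊞⊞⊞⊞⊞⊞
⊞⊞⊞⊞⊞⊞⊞⊞⊞⊞⊞⊞
⊞⊞⊞⊞⊞⊞⊞⊞⊞⊞⊞⊞

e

????????????
????????????
??⊛∙∘⊞⊛?????
??⊛∘∙⊛∘∘????
??⊛⊛∙⊛⊛⊛≋???
??∙∘∘∘∙⊞∘???
??⊛⊛∘⊛⊚≋∘???
??⊛≋⊞⊞⊞∘≋???
⊞⊞⊞⊞⊞⊞⊞⊞⊞⊞⊞⊞
⊞⊞⊞⊞⊞⊞⊞⊞⊞⊞⊞⊞
⊞⊞⊞⊞⊞⊞⊞⊞⊞⊞⊞⊞
⊞⊞⊞⊞⊞⊞⊞⊞⊞⊞⊞⊞


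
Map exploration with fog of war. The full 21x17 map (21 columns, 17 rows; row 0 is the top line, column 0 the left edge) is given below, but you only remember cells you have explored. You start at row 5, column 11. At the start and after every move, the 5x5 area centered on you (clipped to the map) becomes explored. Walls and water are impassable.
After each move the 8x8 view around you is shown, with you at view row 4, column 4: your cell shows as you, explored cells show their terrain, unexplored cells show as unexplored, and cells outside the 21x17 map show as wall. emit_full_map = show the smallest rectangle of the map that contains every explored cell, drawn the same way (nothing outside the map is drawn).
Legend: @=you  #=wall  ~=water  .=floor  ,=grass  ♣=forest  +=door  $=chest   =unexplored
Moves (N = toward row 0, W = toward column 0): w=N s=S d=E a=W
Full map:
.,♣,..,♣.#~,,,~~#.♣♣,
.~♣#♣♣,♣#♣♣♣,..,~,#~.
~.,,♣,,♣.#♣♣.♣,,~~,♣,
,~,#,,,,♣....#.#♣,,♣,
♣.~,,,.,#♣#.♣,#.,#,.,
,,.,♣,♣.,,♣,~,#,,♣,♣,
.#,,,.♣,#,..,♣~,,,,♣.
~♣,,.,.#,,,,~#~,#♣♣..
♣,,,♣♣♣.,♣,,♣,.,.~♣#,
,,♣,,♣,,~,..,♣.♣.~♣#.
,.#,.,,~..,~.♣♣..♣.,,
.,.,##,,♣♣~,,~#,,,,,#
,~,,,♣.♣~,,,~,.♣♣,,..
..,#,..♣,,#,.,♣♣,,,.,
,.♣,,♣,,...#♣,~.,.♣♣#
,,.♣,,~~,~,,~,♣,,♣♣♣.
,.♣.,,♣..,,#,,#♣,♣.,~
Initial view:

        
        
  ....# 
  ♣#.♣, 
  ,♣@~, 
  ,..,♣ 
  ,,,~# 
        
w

        
        
  #♣♣.♣ 
  ....# 
  ♣#@♣, 
  ,♣,~, 
  ,..,♣ 
  ,,,~# 

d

        
        
 #♣♣.♣, 
 ....#. 
 ♣#.@,# 
 ,♣,~,# 
 ,..,♣~ 
 ,,,~#  

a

        
        
  #♣♣.♣,
  ....#.
  ♣#@♣,#
  ,♣,~,#
  ,..,♣~
  ,,,~# 

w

########
        
  ♣♣♣,. 
  #♣♣.♣,
  ..@.#.
  ♣#.♣,#
  ,♣,~,#
  ,..,♣~

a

########
        
  #♣♣♣,.
  .#♣♣.♣
  ♣.@..#
  #♣#.♣,
  ,,♣,~,
   ,..,♣

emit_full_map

#♣♣♣,. 
.#♣♣.♣,
♣.@..#.
#♣#.♣,#
,,♣,~,#
 ,..,♣~
 ,,,~# 

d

########
        
 #♣♣♣,. 
 .#♣♣.♣,
 ♣..@.#.
 #♣#.♣,#
 ,,♣,~,#
  ,..,♣~

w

########
########
  #~,,, 
 #♣♣♣,. 
 .#♣@.♣,
 ♣....#.
 #♣#.♣,#
 ,,♣,~,#

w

########
########
########
  #~,,, 
 #♣♣@,. 
 .#♣♣.♣,
 ♣....#.
 #♣#.♣,#

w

########
########
########
########
  #~@,, 
 #♣♣♣,. 
 .#♣♣.♣,
 ♣....#.

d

########
########
########
########
 #~,@,~ 
#♣♣♣,.. 
.#♣♣.♣, 
♣....#. 

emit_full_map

 #~,@,~
#♣♣♣,..
.#♣♣.♣,
♣....#.
#♣#.♣,#
,,♣,~,#
 ,..,♣~
 ,,,~# 

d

########
########
########
########
#~,,@~~ 
♣♣♣,.., 
#♣♣.♣,, 
....#.  

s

########
########
########
#~,,,~~ 
♣♣♣,@., 
#♣♣.♣,, 
....#.# 
♣#.♣,#  

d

########
########
########
~,,,~~# 
♣♣,.@,~ 
♣♣.♣,,~ 
...#.#♣ 
#.♣,#   

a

########
########
########
#~,,,~~#
♣♣♣,@.,~
#♣♣.♣,,~
....#.#♣
♣#.♣,#  

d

########
########
########
~,,,~~# 
♣♣,.@,~ 
♣♣.♣,,~ 
...#.#♣ 
#.♣,#   

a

########
########
########
#~,,,~~#
♣♣♣,@.,~
#♣♣.♣,,~
....#.#♣
♣#.♣,#  

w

########
########
########
########
#~,,@~~#
♣♣♣,..,~
#♣♣.♣,,~
....#.#♣

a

########
########
########
########
 #~,@,~~
#♣♣♣,..,
.#♣♣.♣,,
♣....#.#

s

########
########
########
 #~,,,~~
#♣♣♣@..,
.#♣♣.♣,,
♣....#.#
#♣#.♣,# 

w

########
########
########
########
 #~,@,~~
#♣♣♣,..,
.#♣♣.♣,,
♣....#.#

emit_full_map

 #~,@,~~#
#♣♣♣,..,~
.#♣♣.♣,,~
♣....#.#♣
#♣#.♣,#  
,,♣,~,#  
 ,..,♣~  
 ,,,~#   

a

########
########
########
########
  #~@,,~
 #♣♣♣,..
 .#♣♣.♣,
 ♣....#.


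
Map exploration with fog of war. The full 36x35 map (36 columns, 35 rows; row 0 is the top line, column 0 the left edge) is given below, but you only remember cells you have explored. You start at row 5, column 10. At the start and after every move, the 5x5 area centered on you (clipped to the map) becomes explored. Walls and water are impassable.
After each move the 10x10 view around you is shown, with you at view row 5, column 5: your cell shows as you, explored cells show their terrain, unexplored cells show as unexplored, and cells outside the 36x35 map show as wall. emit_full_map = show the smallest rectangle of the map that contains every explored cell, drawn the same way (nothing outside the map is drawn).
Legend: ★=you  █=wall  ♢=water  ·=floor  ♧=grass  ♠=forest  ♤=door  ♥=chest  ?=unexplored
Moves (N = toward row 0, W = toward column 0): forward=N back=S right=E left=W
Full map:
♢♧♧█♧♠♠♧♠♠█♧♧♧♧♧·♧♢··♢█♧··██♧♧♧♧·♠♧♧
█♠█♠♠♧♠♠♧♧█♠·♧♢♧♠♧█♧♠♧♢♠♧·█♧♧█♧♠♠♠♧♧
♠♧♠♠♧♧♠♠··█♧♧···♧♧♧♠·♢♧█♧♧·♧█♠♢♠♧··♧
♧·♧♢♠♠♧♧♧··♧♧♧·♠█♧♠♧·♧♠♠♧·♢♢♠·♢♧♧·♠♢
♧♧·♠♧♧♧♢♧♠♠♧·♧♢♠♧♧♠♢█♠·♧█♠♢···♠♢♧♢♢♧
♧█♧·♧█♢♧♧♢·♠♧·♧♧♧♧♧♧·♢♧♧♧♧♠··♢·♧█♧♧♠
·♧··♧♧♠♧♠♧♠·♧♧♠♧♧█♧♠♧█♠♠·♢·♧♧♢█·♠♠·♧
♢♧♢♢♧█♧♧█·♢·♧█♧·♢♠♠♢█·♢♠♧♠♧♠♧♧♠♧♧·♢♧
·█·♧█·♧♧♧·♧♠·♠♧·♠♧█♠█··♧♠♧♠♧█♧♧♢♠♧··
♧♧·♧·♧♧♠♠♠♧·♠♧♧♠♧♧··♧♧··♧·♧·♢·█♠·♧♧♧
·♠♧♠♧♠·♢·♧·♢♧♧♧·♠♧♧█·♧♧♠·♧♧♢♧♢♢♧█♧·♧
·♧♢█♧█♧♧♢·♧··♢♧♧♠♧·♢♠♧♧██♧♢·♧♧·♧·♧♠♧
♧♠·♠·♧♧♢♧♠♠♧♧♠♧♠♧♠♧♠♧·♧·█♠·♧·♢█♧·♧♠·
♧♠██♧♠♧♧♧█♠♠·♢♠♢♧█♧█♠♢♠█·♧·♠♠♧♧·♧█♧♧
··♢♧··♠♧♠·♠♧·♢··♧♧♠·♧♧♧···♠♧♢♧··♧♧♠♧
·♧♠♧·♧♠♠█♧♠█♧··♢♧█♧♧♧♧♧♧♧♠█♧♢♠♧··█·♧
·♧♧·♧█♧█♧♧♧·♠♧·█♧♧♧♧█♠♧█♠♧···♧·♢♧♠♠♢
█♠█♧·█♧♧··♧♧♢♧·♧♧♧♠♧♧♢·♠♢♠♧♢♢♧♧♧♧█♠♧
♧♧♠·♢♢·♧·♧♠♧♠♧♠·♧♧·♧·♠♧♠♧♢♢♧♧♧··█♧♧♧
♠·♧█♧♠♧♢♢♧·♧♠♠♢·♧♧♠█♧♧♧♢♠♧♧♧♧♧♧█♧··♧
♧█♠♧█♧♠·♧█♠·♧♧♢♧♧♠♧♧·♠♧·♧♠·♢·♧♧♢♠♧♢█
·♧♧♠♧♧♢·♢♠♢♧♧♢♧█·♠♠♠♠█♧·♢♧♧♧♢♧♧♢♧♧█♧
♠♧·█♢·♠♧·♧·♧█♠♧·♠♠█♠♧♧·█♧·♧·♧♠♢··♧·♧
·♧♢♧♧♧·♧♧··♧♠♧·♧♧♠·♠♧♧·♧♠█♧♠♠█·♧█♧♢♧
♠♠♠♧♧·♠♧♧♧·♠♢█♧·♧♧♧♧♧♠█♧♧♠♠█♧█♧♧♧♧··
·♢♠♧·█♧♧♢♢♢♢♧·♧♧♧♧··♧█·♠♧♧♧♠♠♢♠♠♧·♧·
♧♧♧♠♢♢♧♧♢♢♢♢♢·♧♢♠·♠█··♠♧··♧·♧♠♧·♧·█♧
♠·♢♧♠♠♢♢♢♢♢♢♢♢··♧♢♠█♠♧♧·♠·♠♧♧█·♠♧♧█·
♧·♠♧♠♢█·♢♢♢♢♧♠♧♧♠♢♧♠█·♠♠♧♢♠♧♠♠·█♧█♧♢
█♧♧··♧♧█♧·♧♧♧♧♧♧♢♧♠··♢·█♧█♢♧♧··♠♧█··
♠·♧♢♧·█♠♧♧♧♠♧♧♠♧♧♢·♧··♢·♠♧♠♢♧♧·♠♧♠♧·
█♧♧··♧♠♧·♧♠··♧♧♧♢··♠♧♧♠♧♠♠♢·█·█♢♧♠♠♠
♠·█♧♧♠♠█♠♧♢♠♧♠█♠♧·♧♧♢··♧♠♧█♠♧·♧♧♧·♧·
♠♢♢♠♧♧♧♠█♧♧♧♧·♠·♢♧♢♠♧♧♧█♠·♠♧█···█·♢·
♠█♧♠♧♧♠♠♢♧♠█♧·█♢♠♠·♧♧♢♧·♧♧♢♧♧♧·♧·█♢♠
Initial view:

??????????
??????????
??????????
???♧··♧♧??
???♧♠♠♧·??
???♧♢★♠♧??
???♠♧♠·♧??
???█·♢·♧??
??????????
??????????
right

??????????
??????????
??????????
??♧··♧♧♧??
??♧♠♠♧·♧??
??♧♢·★♧·??
??♠♧♠·♧♧??
??█·♢·♧█??
??????????
??????????

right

??????????
??????????
??????????
?♧··♧♧♧·??
?♧♠♠♧·♧♢??
?♧♢·♠★·♧??
?♠♧♠·♧♧♠??
?█·♢·♧█♧??
??????????
??????????

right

??????????
??????????
??????????
♧··♧♧♧·♠??
♧♠♠♧·♧♢♠??
♧♢·♠♧★♧♧??
♠♧♠·♧♧♠♧??
█·♢·♧█♧·??
??????????
??????????

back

??????????
??????????
♧··♧♧♧·♠??
♧♠♠♧·♧♢♠??
♧♢·♠♧·♧♧??
♠♧♠·♧★♠♧??
█·♢·♧█♧·??
???♠·♠♧·??
??????????
??????????

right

??????????
??????????
··♧♧♧·♠???
♠♠♧·♧♢♠♧??
♢·♠♧·♧♧♧??
♧♠·♧♧★♧♧??
·♢·♧█♧·♢??
??♠·♠♧·♠??
??????????
??????????

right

??????????
??????????
·♧♧♧·♠????
♠♧·♧♢♠♧♧??
·♠♧·♧♧♧♧??
♠·♧♧♠★♧█??
♢·♧█♧·♢♠??
?♠·♠♧·♠♧??
??????????
??????????

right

??????????
??????????
♧♧♧·♠?????
♧·♧♢♠♧♧♠??
♠♧·♧♧♧♧♧??
·♧♧♠♧★█♧??
·♧█♧·♢♠♠??
♠·♠♧·♠♧█??
??????????
??????????

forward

??????????
??????????
??????????
♧♧♧·♠█♧♠??
♧·♧♢♠♧♧♠??
♠♧·♧♧★♧♧??
·♧♧♠♧♧█♧??
·♧█♧·♢♠♠??
♠·♠♧·♠♧█??
??????????

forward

██████████
??????????
??????????
???··♧♧♧??
♧♧♧·♠█♧♠??
♧·♧♢♠★♧♠??
♠♧·♧♧♧♧♧??
·♧♧♠♧♧█♧??
·♧█♧·♢♠♠??
♠·♠♧·♠♧█??

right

██████████
??????????
??????????
??··♧♧♧♠??
♧♧·♠█♧♠♧??
·♧♢♠♧★♠♢??
♧·♧♧♧♧♧♧??
♧♧♠♧♧█♧♠??
♧█♧·♢♠♠???
·♠♧·♠♧█???

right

██████████
??????????
??????????
?··♧♧♧♠·??
♧·♠█♧♠♧·??
♧♢♠♧♧★♢█??
·♧♧♧♧♧♧·??
♧♠♧♧█♧♠♧??
█♧·♢♠♠????
♠♧·♠♧█????

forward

██████████
██████████
??????????
???♠♧█♧♠??
?··♧♧♧♠·??
♧·♠█♧★♧·??
♧♢♠♧♧♠♢█??
·♧♧♧♧♧♧·??
♧♠♧♧█♧♠♧??
█♧·♢♠♠????

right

██████████
██████████
??????????
??♠♧█♧♠♧??
··♧♧♧♠·♢??
·♠█♧♠★·♧??
♢♠♧♧♠♢█♠??
♧♧♧♧♧♧·♢??
♠♧♧█♧♠♧???
♧·♢♠♠?????

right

██████████
██████████
??????????
?♠♧█♧♠♧♢??
·♧♧♧♠·♢♧??
♠█♧♠♧★♧♠??
♠♧♧♠♢█♠·??
♧♧♧♧♧·♢♧??
♧♧█♧♠♧????
·♢♠♠??????

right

██████████
██████████
??????????
♠♧█♧♠♧♢♠??
♧♧♧♠·♢♧█??
█♧♠♧·★♠♠??
♧♧♠♢█♠·♧??
♧♧♧♧·♢♧♧??
♧█♧♠♧?????
♢♠♠???????

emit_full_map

????????♠♧█♧♠♧♢♠
??????··♧♧♧♠·♢♧█
♧··♧♧♧·♠█♧♠♧·★♠♠
♧♠♠♧·♧♢♠♧♧♠♢█♠·♧
♧♢·♠♧·♧♧♧♧♧♧·♢♧♧
♠♧♠·♧♧♠♧♧█♧♠♧???
█·♢·♧█♧·♢♠♠?????
???♠·♠♧·♠♧█?????

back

██████████
??????????
♠♧█♧♠♧♢♠??
♧♧♧♠·♢♧█??
█♧♠♧·♧♠♠??
♧♧♠♢█★·♧??
♧♧♧♧·♢♧♧??
♧█♧♠♧█♠♠??
♢♠♠???????
♠♧█???????

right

██████████
??????????
♧█♧♠♧♢♠???
♧♧♠·♢♧█♧??
♧♠♧·♧♠♠♧??
♧♠♢█♠★♧█??
♧♧♧·♢♧♧♧??
█♧♠♧█♠♠·??
♠♠????????
♧█????????

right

██████████
??????????
█♧♠♧♢♠????
♧♠·♢♧█♧♧??
♠♧·♧♠♠♧·??
♠♢█♠·★█♠??
♧♧·♢♧♧♧♧??
♧♠♧█♠♠·♢??
♠?????????
█?????????

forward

██████████
██████████
??????????
█♧♠♧♢♠♧·??
♧♠·♢♧█♧♧??
♠♧·♧♠★♧·??
♠♢█♠·♧█♠??
♧♧·♢♧♧♧♧??
♧♠♧█♠♠·♢??
♠?????????

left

██████████
██████████
??????????
♧█♧♠♧♢♠♧·?
♧♧♠·♢♧█♧♧?
♧♠♧·♧★♠♧·?
♧♠♢█♠·♧█♠?
♧♧♧·♢♧♧♧♧?
█♧♠♧█♠♠·♢?
♠♠????????

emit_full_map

????????♠♧█♧♠♧♢♠♧·
??????··♧♧♧♠·♢♧█♧♧
♧··♧♧♧·♠█♧♠♧·♧★♠♧·
♧♠♠♧·♧♢♠♧♧♠♢█♠·♧█♠
♧♢·♠♧·♧♧♧♧♧♧·♢♧♧♧♧
♠♧♠·♧♧♠♧♧█♧♠♧█♠♠·♢
█·♢·♧█♧·♢♠♠???????
???♠·♠♧·♠♧█???????

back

██████████
??????????
♧█♧♠♧♢♠♧·?
♧♧♠·♢♧█♧♧?
♧♠♧·♧♠♠♧·?
♧♠♢█♠★♧█♠?
♧♧♧·♢♧♧♧♧?
█♧♠♧█♠♠·♢?
♠♠????????
♧█????????

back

??????????
♧█♧♠♧♢♠♧·?
♧♧♠·♢♧█♧♧?
♧♠♧·♧♠♠♧·?
♧♠♢█♠·♧█♠?
♧♧♧·♢★♧♧♧?
█♧♠♧█♠♠·♢?
♠♠?█·♢♠♧??
♧█????????
??????????

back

♧█♧♠♧♢♠♧·?
♧♧♠·♢♧█♧♧?
♧♠♧·♧♠♠♧·?
♧♠♢█♠·♧█♠?
♧♧♧·♢♧♧♧♧?
█♧♠♧█★♠·♢?
♠♠?█·♢♠♧??
♧█?█··♧♠??
??????????
??????????

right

█♧♠♧♢♠♧·??
♧♠·♢♧█♧♧??
♠♧·♧♠♠♧·??
♠♢█♠·♧█♠??
♧♧·♢♧♧♧♧??
♧♠♧█♠★·♢??
♠?█·♢♠♧♠??
█?█··♧♠♧??
??????????
??????????

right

♧♠♧♢♠♧·???
♠·♢♧█♧♧???
♧·♧♠♠♧·???
♢█♠·♧█♠♢??
♧·♢♧♧♧♧♠??
♠♧█♠♠★♢·??
?█·♢♠♧♠♧??
?█··♧♠♧♠??
??????????
??????????

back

♠·♢♧█♧♧???
♧·♧♠♠♧·???
♢█♠·♧█♠♢??
♧·♢♧♧♧♧♠??
♠♧█♠♠·♢·??
?█·♢♠★♠♧??
?█··♧♠♧♠??
???··♧·♧??
??????????
??????????

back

♧·♧♠♠♧·???
♢█♠·♧█♠♢??
♧·♢♧♧♧♧♠??
♠♧█♠♠·♢·??
?█·♢♠♧♠♧??
?█··♧★♧♠??
???··♧·♧??
???♧♠·♧♧??
??????????
??????????

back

♢█♠·♧█♠♢??
♧·♢♧♧♧♧♠??
♠♧█♠♠·♢·??
?█·♢♠♧♠♧??
?█··♧♠♧♠??
???··★·♧??
???♧♠·♧♧??
???♧██♧♢??
??????????
??????????

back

♧·♢♧♧♧♧♠??
♠♧█♠♠·♢·??
?█·♢♠♧♠♧??
?█··♧♠♧♠??
???··♧·♧??
???♧♠★♧♧??
???♧██♧♢??
???♧·█♠·??
??????????
??????????

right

·♢♧♧♧♧♠???
♧█♠♠·♢·???
█·♢♠♧♠♧???
█··♧♠♧♠♧??
??··♧·♧·??
??♧♠·★♧♢??
??♧██♧♢·??
??♧·█♠·♧??
??????????
??????????

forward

█♠·♧█♠♢???
·♢♧♧♧♧♠???
♧█♠♠·♢·???
█·♢♠♧♠♧♠??
█··♧♠♧♠♧??
??··♧★♧·??
??♧♠·♧♧♢??
??♧██♧♢·??
??♧·█♠·♧??
??????????

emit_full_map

????????♠♧█♧♠♧♢♠♧·??
??????··♧♧♧♠·♢♧█♧♧??
♧··♧♧♧·♠█♧♠♧·♧♠♠♧·??
♧♠♠♧·♧♢♠♧♧♠♢█♠·♧█♠♢?
♧♢·♠♧·♧♧♧♧♧♧·♢♧♧♧♧♠?
♠♧♠·♧♧♠♧♧█♧♠♧█♠♠·♢·?
█·♢·♧█♧·♢♠♠?█·♢♠♧♠♧♠
???♠·♠♧·♠♧█?█··♧♠♧♠♧
??????????????··♧★♧·
??????????????♧♠·♧♧♢
??????????????♧██♧♢·
??????????????♧·█♠·♧


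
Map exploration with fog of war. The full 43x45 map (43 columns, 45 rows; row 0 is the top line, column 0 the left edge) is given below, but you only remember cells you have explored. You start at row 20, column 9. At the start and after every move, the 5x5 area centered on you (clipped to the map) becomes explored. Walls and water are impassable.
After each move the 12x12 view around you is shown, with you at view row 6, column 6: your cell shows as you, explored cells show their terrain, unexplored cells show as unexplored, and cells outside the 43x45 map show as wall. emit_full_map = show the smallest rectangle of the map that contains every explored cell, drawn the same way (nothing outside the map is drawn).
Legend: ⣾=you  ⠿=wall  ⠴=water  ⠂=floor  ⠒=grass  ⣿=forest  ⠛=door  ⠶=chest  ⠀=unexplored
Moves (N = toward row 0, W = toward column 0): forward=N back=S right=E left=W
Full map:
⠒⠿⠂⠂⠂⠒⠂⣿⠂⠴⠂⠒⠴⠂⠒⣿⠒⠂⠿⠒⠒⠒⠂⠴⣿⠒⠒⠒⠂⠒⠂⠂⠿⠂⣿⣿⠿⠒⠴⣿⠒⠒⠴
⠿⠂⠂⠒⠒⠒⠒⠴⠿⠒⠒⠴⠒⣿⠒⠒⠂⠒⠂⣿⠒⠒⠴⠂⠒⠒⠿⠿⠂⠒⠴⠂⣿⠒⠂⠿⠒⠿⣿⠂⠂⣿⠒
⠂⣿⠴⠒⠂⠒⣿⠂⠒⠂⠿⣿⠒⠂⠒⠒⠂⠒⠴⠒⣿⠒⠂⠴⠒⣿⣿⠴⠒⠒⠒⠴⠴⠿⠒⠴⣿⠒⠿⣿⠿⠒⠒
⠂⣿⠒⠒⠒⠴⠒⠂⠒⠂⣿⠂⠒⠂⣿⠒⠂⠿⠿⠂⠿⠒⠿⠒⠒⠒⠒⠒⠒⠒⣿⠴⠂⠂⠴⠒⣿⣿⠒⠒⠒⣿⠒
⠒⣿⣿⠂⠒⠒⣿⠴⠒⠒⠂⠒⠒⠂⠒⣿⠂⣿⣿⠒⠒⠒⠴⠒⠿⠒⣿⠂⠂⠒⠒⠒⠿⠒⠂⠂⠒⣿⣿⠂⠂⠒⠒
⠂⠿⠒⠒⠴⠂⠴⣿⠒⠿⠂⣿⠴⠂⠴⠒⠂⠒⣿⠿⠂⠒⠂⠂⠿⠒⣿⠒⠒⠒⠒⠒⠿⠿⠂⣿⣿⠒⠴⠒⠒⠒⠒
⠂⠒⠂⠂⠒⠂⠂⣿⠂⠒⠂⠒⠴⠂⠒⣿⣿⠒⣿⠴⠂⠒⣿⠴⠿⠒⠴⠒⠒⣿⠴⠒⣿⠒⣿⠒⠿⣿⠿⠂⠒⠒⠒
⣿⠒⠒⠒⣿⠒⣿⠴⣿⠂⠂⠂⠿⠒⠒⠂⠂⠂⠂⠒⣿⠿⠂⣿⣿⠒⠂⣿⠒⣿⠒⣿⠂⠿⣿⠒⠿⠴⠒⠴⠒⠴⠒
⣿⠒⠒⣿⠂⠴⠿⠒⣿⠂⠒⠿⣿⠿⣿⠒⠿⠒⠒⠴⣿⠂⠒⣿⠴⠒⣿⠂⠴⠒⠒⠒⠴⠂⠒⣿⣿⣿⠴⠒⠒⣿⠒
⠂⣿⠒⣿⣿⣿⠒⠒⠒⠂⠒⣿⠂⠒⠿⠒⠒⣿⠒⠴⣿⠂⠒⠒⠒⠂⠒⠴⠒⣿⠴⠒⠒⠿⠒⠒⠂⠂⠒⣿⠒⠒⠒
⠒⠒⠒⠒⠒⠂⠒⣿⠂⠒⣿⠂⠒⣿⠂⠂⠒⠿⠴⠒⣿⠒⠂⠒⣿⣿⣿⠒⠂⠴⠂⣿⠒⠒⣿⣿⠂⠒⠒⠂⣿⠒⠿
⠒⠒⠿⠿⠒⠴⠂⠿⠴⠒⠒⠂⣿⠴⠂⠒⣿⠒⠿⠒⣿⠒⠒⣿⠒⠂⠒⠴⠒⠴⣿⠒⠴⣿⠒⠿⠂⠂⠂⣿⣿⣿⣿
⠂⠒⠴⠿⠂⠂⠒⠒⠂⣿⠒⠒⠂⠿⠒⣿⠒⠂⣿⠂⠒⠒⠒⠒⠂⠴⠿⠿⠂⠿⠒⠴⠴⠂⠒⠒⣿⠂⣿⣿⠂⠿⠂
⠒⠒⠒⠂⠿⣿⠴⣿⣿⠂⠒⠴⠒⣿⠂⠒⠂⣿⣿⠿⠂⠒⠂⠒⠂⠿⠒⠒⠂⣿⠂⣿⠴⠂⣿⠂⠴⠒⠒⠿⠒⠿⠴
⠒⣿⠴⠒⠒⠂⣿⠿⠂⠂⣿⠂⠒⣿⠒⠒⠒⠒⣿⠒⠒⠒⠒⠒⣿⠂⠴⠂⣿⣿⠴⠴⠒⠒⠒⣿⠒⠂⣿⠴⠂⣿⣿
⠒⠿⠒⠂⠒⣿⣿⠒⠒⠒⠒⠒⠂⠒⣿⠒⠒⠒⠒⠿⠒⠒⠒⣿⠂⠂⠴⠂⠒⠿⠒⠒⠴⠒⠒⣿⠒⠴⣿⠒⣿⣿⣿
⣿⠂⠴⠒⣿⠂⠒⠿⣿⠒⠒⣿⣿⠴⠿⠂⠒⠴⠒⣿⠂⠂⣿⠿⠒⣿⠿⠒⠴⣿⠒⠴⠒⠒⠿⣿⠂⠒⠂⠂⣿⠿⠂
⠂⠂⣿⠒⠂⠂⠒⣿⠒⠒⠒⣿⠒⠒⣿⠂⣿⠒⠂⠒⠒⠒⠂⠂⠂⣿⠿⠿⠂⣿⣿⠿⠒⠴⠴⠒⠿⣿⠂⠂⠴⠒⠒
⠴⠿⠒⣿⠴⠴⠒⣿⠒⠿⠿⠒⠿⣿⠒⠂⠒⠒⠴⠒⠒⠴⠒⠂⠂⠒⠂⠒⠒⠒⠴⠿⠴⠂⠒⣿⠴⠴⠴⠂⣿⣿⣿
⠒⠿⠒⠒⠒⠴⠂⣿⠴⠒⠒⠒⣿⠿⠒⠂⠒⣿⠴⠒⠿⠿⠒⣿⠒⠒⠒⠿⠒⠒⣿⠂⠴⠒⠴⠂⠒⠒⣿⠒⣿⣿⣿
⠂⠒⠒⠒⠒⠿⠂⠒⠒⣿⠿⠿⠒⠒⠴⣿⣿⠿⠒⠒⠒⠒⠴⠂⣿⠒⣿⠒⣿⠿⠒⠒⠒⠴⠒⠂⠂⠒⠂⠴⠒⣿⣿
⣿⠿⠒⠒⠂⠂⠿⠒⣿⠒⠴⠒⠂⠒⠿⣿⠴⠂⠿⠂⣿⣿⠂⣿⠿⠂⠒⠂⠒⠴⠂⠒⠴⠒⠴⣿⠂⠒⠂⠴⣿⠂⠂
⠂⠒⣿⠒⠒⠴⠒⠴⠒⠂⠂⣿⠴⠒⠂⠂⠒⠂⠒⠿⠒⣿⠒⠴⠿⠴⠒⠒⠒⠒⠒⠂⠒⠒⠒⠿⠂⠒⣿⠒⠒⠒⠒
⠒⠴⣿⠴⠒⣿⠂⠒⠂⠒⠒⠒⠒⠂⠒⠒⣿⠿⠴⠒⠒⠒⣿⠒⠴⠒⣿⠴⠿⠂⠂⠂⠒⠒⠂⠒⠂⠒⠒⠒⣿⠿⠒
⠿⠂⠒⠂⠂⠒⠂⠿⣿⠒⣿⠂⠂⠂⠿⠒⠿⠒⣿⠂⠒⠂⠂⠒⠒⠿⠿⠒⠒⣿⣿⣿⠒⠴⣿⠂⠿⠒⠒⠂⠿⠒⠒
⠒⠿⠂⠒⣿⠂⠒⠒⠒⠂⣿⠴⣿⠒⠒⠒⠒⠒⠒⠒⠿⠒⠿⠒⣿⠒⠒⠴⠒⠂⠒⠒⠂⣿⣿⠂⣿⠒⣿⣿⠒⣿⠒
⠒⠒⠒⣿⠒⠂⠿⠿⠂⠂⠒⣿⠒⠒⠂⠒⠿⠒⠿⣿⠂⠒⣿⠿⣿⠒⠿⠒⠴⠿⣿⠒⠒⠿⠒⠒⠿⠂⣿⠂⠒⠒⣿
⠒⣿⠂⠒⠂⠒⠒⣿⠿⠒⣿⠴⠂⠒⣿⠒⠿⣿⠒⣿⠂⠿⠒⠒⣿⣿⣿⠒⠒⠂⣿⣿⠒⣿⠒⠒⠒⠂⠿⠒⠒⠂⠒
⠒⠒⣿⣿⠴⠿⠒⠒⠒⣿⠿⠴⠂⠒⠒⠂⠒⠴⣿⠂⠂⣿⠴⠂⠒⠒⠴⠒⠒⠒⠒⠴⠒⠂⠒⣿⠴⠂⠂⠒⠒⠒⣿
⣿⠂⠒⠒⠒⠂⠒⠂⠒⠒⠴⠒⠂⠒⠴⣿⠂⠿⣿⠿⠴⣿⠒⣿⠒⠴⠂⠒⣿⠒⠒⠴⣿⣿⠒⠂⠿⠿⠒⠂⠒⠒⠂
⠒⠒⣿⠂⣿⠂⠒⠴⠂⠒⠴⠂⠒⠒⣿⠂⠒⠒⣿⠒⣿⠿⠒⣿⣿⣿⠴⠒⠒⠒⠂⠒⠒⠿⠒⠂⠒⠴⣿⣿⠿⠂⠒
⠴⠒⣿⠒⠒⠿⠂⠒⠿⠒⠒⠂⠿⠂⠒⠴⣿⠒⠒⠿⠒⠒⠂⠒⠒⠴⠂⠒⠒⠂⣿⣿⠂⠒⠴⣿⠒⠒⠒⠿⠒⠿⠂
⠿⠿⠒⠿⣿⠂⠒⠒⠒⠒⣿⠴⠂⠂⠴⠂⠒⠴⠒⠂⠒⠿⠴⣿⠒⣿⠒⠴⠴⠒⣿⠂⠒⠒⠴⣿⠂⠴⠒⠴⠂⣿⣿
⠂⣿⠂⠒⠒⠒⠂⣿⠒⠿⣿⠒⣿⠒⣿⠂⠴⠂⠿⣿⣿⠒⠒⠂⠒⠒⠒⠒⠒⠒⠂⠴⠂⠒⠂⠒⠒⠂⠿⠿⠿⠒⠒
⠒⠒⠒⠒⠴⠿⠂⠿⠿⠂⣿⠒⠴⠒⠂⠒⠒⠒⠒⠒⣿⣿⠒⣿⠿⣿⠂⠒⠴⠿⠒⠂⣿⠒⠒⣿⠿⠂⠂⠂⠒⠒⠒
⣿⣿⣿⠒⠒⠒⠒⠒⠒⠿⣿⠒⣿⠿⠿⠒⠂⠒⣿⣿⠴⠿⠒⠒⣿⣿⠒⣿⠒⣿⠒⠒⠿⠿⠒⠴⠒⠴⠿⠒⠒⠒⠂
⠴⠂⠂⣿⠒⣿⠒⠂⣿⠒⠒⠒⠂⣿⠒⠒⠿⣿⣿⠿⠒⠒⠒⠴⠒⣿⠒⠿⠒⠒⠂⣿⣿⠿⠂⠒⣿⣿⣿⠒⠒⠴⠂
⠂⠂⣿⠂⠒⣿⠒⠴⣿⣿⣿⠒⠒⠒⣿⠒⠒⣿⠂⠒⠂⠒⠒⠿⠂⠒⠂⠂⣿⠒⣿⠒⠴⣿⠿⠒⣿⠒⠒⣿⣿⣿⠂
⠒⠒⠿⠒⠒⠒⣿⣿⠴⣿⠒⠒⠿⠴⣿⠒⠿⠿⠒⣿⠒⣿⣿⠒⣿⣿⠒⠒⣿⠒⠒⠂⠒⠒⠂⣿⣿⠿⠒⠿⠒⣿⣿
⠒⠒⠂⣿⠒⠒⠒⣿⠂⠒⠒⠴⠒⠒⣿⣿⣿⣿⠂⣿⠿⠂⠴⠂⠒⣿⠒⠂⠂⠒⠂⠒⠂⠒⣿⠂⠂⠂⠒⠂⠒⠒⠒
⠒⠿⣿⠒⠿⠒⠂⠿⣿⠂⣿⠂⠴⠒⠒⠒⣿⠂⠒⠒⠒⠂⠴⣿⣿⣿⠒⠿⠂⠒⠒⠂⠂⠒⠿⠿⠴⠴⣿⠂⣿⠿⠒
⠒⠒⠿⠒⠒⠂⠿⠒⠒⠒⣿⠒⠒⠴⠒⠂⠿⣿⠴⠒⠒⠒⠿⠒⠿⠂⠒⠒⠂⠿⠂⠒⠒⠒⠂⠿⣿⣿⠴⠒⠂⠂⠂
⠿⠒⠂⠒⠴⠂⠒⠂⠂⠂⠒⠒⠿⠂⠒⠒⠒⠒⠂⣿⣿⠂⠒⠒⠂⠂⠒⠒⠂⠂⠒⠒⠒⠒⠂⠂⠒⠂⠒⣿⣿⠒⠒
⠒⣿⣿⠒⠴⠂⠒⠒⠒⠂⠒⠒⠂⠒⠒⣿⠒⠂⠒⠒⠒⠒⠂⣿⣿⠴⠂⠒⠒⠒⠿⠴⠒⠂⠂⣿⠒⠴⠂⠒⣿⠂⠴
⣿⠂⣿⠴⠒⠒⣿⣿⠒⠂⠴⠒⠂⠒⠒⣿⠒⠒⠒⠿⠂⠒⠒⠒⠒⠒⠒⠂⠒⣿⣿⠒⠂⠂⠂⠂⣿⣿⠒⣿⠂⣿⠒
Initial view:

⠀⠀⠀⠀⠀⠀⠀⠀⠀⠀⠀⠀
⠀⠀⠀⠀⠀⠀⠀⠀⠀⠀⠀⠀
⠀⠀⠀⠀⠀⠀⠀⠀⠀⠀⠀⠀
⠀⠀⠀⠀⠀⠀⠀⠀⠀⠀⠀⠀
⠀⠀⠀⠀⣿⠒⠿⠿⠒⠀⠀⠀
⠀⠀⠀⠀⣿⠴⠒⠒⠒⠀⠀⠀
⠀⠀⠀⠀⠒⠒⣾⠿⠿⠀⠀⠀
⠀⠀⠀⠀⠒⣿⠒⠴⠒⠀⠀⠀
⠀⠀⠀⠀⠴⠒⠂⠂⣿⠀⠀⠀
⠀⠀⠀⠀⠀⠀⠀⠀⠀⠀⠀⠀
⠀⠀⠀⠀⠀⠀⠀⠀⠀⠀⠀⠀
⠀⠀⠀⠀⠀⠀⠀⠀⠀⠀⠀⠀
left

⠀⠀⠀⠀⠀⠀⠀⠀⠀⠀⠀⠀
⠀⠀⠀⠀⠀⠀⠀⠀⠀⠀⠀⠀
⠀⠀⠀⠀⠀⠀⠀⠀⠀⠀⠀⠀
⠀⠀⠀⠀⠀⠀⠀⠀⠀⠀⠀⠀
⠀⠀⠀⠀⠒⣿⠒⠿⠿⠒⠀⠀
⠀⠀⠀⠀⠂⣿⠴⠒⠒⠒⠀⠀
⠀⠀⠀⠀⠂⠒⣾⣿⠿⠿⠀⠀
⠀⠀⠀⠀⠿⠒⣿⠒⠴⠒⠀⠀
⠀⠀⠀⠀⠒⠴⠒⠂⠂⣿⠀⠀
⠀⠀⠀⠀⠀⠀⠀⠀⠀⠀⠀⠀
⠀⠀⠀⠀⠀⠀⠀⠀⠀⠀⠀⠀
⠀⠀⠀⠀⠀⠀⠀⠀⠀⠀⠀⠀

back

⠀⠀⠀⠀⠀⠀⠀⠀⠀⠀⠀⠀
⠀⠀⠀⠀⠀⠀⠀⠀⠀⠀⠀⠀
⠀⠀⠀⠀⠀⠀⠀⠀⠀⠀⠀⠀
⠀⠀⠀⠀⠒⣿⠒⠿⠿⠒⠀⠀
⠀⠀⠀⠀⠂⣿⠴⠒⠒⠒⠀⠀
⠀⠀⠀⠀⠂⠒⠒⣿⠿⠿⠀⠀
⠀⠀⠀⠀⠿⠒⣾⠒⠴⠒⠀⠀
⠀⠀⠀⠀⠒⠴⠒⠂⠂⣿⠀⠀
⠀⠀⠀⠀⠂⠒⠂⠒⠒⠀⠀⠀
⠀⠀⠀⠀⠀⠀⠀⠀⠀⠀⠀⠀
⠀⠀⠀⠀⠀⠀⠀⠀⠀⠀⠀⠀
⠀⠀⠀⠀⠀⠀⠀⠀⠀⠀⠀⠀

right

⠀⠀⠀⠀⠀⠀⠀⠀⠀⠀⠀⠀
⠀⠀⠀⠀⠀⠀⠀⠀⠀⠀⠀⠀
⠀⠀⠀⠀⠀⠀⠀⠀⠀⠀⠀⠀
⠀⠀⠀⠒⣿⠒⠿⠿⠒⠀⠀⠀
⠀⠀⠀⠂⣿⠴⠒⠒⠒⠀⠀⠀
⠀⠀⠀⠂⠒⠒⣿⠿⠿⠀⠀⠀
⠀⠀⠀⠿⠒⣿⣾⠴⠒⠀⠀⠀
⠀⠀⠀⠒⠴⠒⠂⠂⣿⠀⠀⠀
⠀⠀⠀⠂⠒⠂⠒⠒⠒⠀⠀⠀
⠀⠀⠀⠀⠀⠀⠀⠀⠀⠀⠀⠀
⠀⠀⠀⠀⠀⠀⠀⠀⠀⠀⠀⠀
⠀⠀⠀⠀⠀⠀⠀⠀⠀⠀⠀⠀

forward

⠀⠀⠀⠀⠀⠀⠀⠀⠀⠀⠀⠀
⠀⠀⠀⠀⠀⠀⠀⠀⠀⠀⠀⠀
⠀⠀⠀⠀⠀⠀⠀⠀⠀⠀⠀⠀
⠀⠀⠀⠀⠀⠀⠀⠀⠀⠀⠀⠀
⠀⠀⠀⠒⣿⠒⠿⠿⠒⠀⠀⠀
⠀⠀⠀⠂⣿⠴⠒⠒⠒⠀⠀⠀
⠀⠀⠀⠂⠒⠒⣾⠿⠿⠀⠀⠀
⠀⠀⠀⠿⠒⣿⠒⠴⠒⠀⠀⠀
⠀⠀⠀⠒⠴⠒⠂⠂⣿⠀⠀⠀
⠀⠀⠀⠂⠒⠂⠒⠒⠒⠀⠀⠀
⠀⠀⠀⠀⠀⠀⠀⠀⠀⠀⠀⠀
⠀⠀⠀⠀⠀⠀⠀⠀⠀⠀⠀⠀

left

⠀⠀⠀⠀⠀⠀⠀⠀⠀⠀⠀⠀
⠀⠀⠀⠀⠀⠀⠀⠀⠀⠀⠀⠀
⠀⠀⠀⠀⠀⠀⠀⠀⠀⠀⠀⠀
⠀⠀⠀⠀⠀⠀⠀⠀⠀⠀⠀⠀
⠀⠀⠀⠀⠒⣿⠒⠿⠿⠒⠀⠀
⠀⠀⠀⠀⠂⣿⠴⠒⠒⠒⠀⠀
⠀⠀⠀⠀⠂⠒⣾⣿⠿⠿⠀⠀
⠀⠀⠀⠀⠿⠒⣿⠒⠴⠒⠀⠀
⠀⠀⠀⠀⠒⠴⠒⠂⠂⣿⠀⠀
⠀⠀⠀⠀⠂⠒⠂⠒⠒⠒⠀⠀
⠀⠀⠀⠀⠀⠀⠀⠀⠀⠀⠀⠀
⠀⠀⠀⠀⠀⠀⠀⠀⠀⠀⠀⠀

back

⠀⠀⠀⠀⠀⠀⠀⠀⠀⠀⠀⠀
⠀⠀⠀⠀⠀⠀⠀⠀⠀⠀⠀⠀
⠀⠀⠀⠀⠀⠀⠀⠀⠀⠀⠀⠀
⠀⠀⠀⠀⠒⣿⠒⠿⠿⠒⠀⠀
⠀⠀⠀⠀⠂⣿⠴⠒⠒⠒⠀⠀
⠀⠀⠀⠀⠂⠒⠒⣿⠿⠿⠀⠀
⠀⠀⠀⠀⠿⠒⣾⠒⠴⠒⠀⠀
⠀⠀⠀⠀⠒⠴⠒⠂⠂⣿⠀⠀
⠀⠀⠀⠀⠂⠒⠂⠒⠒⠒⠀⠀
⠀⠀⠀⠀⠀⠀⠀⠀⠀⠀⠀⠀
⠀⠀⠀⠀⠀⠀⠀⠀⠀⠀⠀⠀
⠀⠀⠀⠀⠀⠀⠀⠀⠀⠀⠀⠀

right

⠀⠀⠀⠀⠀⠀⠀⠀⠀⠀⠀⠀
⠀⠀⠀⠀⠀⠀⠀⠀⠀⠀⠀⠀
⠀⠀⠀⠀⠀⠀⠀⠀⠀⠀⠀⠀
⠀⠀⠀⠒⣿⠒⠿⠿⠒⠀⠀⠀
⠀⠀⠀⠂⣿⠴⠒⠒⠒⠀⠀⠀
⠀⠀⠀⠂⠒⠒⣿⠿⠿⠀⠀⠀
⠀⠀⠀⠿⠒⣿⣾⠴⠒⠀⠀⠀
⠀⠀⠀⠒⠴⠒⠂⠂⣿⠀⠀⠀
⠀⠀⠀⠂⠒⠂⠒⠒⠒⠀⠀⠀
⠀⠀⠀⠀⠀⠀⠀⠀⠀⠀⠀⠀
⠀⠀⠀⠀⠀⠀⠀⠀⠀⠀⠀⠀
⠀⠀⠀⠀⠀⠀⠀⠀⠀⠀⠀⠀

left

⠀⠀⠀⠀⠀⠀⠀⠀⠀⠀⠀⠀
⠀⠀⠀⠀⠀⠀⠀⠀⠀⠀⠀⠀
⠀⠀⠀⠀⠀⠀⠀⠀⠀⠀⠀⠀
⠀⠀⠀⠀⠒⣿⠒⠿⠿⠒⠀⠀
⠀⠀⠀⠀⠂⣿⠴⠒⠒⠒⠀⠀
⠀⠀⠀⠀⠂⠒⠒⣿⠿⠿⠀⠀
⠀⠀⠀⠀⠿⠒⣾⠒⠴⠒⠀⠀
⠀⠀⠀⠀⠒⠴⠒⠂⠂⣿⠀⠀
⠀⠀⠀⠀⠂⠒⠂⠒⠒⠒⠀⠀
⠀⠀⠀⠀⠀⠀⠀⠀⠀⠀⠀⠀
⠀⠀⠀⠀⠀⠀⠀⠀⠀⠀⠀⠀
⠀⠀⠀⠀⠀⠀⠀⠀⠀⠀⠀⠀

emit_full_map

⠒⣿⠒⠿⠿⠒
⠂⣿⠴⠒⠒⠒
⠂⠒⠒⣿⠿⠿
⠿⠒⣾⠒⠴⠒
⠒⠴⠒⠂⠂⣿
⠂⠒⠂⠒⠒⠒

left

⠀⠀⠀⠀⠀⠀⠀⠀⠀⠀⠀⠀
⠀⠀⠀⠀⠀⠀⠀⠀⠀⠀⠀⠀
⠀⠀⠀⠀⠀⠀⠀⠀⠀⠀⠀⠀
⠀⠀⠀⠀⠀⠒⣿⠒⠿⠿⠒⠀
⠀⠀⠀⠀⠴⠂⣿⠴⠒⠒⠒⠀
⠀⠀⠀⠀⠿⠂⠒⠒⣿⠿⠿⠀
⠀⠀⠀⠀⠂⠿⣾⣿⠒⠴⠒⠀
⠀⠀⠀⠀⠴⠒⠴⠒⠂⠂⣿⠀
⠀⠀⠀⠀⣿⠂⠒⠂⠒⠒⠒⠀
⠀⠀⠀⠀⠀⠀⠀⠀⠀⠀⠀⠀
⠀⠀⠀⠀⠀⠀⠀⠀⠀⠀⠀⠀
⠀⠀⠀⠀⠀⠀⠀⠀⠀⠀⠀⠀

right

⠀⠀⠀⠀⠀⠀⠀⠀⠀⠀⠀⠀
⠀⠀⠀⠀⠀⠀⠀⠀⠀⠀⠀⠀
⠀⠀⠀⠀⠀⠀⠀⠀⠀⠀⠀⠀
⠀⠀⠀⠀⠒⣿⠒⠿⠿⠒⠀⠀
⠀⠀⠀⠴⠂⣿⠴⠒⠒⠒⠀⠀
⠀⠀⠀⠿⠂⠒⠒⣿⠿⠿⠀⠀
⠀⠀⠀⠂⠿⠒⣾⠒⠴⠒⠀⠀
⠀⠀⠀⠴⠒⠴⠒⠂⠂⣿⠀⠀
⠀⠀⠀⣿⠂⠒⠂⠒⠒⠒⠀⠀
⠀⠀⠀⠀⠀⠀⠀⠀⠀⠀⠀⠀
⠀⠀⠀⠀⠀⠀⠀⠀⠀⠀⠀⠀
⠀⠀⠀⠀⠀⠀⠀⠀⠀⠀⠀⠀

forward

⠀⠀⠀⠀⠀⠀⠀⠀⠀⠀⠀⠀
⠀⠀⠀⠀⠀⠀⠀⠀⠀⠀⠀⠀
⠀⠀⠀⠀⠀⠀⠀⠀⠀⠀⠀⠀
⠀⠀⠀⠀⠀⠀⠀⠀⠀⠀⠀⠀
⠀⠀⠀⠀⠒⣿⠒⠿⠿⠒⠀⠀
⠀⠀⠀⠴⠂⣿⠴⠒⠒⠒⠀⠀
⠀⠀⠀⠿⠂⠒⣾⣿⠿⠿⠀⠀
⠀⠀⠀⠂⠿⠒⣿⠒⠴⠒⠀⠀
⠀⠀⠀⠴⠒⠴⠒⠂⠂⣿⠀⠀
⠀⠀⠀⣿⠂⠒⠂⠒⠒⠒⠀⠀
⠀⠀⠀⠀⠀⠀⠀⠀⠀⠀⠀⠀
⠀⠀⠀⠀⠀⠀⠀⠀⠀⠀⠀⠀

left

⠀⠀⠀⠀⠀⠀⠀⠀⠀⠀⠀⠀
⠀⠀⠀⠀⠀⠀⠀⠀⠀⠀⠀⠀
⠀⠀⠀⠀⠀⠀⠀⠀⠀⠀⠀⠀
⠀⠀⠀⠀⠀⠀⠀⠀⠀⠀⠀⠀
⠀⠀⠀⠀⠴⠒⣿⠒⠿⠿⠒⠀
⠀⠀⠀⠀⠴⠂⣿⠴⠒⠒⠒⠀
⠀⠀⠀⠀⠿⠂⣾⠒⣿⠿⠿⠀
⠀⠀⠀⠀⠂⠿⠒⣿⠒⠴⠒⠀
⠀⠀⠀⠀⠴⠒⠴⠒⠂⠂⣿⠀
⠀⠀⠀⠀⣿⠂⠒⠂⠒⠒⠒⠀
⠀⠀⠀⠀⠀⠀⠀⠀⠀⠀⠀⠀
⠀⠀⠀⠀⠀⠀⠀⠀⠀⠀⠀⠀

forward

⠀⠀⠀⠀⠀⠀⠀⠀⠀⠀⠀⠀
⠀⠀⠀⠀⠀⠀⠀⠀⠀⠀⠀⠀
⠀⠀⠀⠀⠀⠀⠀⠀⠀⠀⠀⠀
⠀⠀⠀⠀⠀⠀⠀⠀⠀⠀⠀⠀
⠀⠀⠀⠀⠂⠒⣿⠒⠒⠀⠀⠀
⠀⠀⠀⠀⠴⠒⣿⠒⠿⠿⠒⠀
⠀⠀⠀⠀⠴⠂⣾⠴⠒⠒⠒⠀
⠀⠀⠀⠀⠿⠂⠒⠒⣿⠿⠿⠀
⠀⠀⠀⠀⠂⠿⠒⣿⠒⠴⠒⠀
⠀⠀⠀⠀⠴⠒⠴⠒⠂⠂⣿⠀
⠀⠀⠀⠀⣿⠂⠒⠂⠒⠒⠒⠀
⠀⠀⠀⠀⠀⠀⠀⠀⠀⠀⠀⠀

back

⠀⠀⠀⠀⠀⠀⠀⠀⠀⠀⠀⠀
⠀⠀⠀⠀⠀⠀⠀⠀⠀⠀⠀⠀
⠀⠀⠀⠀⠀⠀⠀⠀⠀⠀⠀⠀
⠀⠀⠀⠀⠂⠒⣿⠒⠒⠀⠀⠀
⠀⠀⠀⠀⠴⠒⣿⠒⠿⠿⠒⠀
⠀⠀⠀⠀⠴⠂⣿⠴⠒⠒⠒⠀
⠀⠀⠀⠀⠿⠂⣾⠒⣿⠿⠿⠀
⠀⠀⠀⠀⠂⠿⠒⣿⠒⠴⠒⠀
⠀⠀⠀⠀⠴⠒⠴⠒⠂⠂⣿⠀
⠀⠀⠀⠀⣿⠂⠒⠂⠒⠒⠒⠀
⠀⠀⠀⠀⠀⠀⠀⠀⠀⠀⠀⠀
⠀⠀⠀⠀⠀⠀⠀⠀⠀⠀⠀⠀

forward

⠀⠀⠀⠀⠀⠀⠀⠀⠀⠀⠀⠀
⠀⠀⠀⠀⠀⠀⠀⠀⠀⠀⠀⠀
⠀⠀⠀⠀⠀⠀⠀⠀⠀⠀⠀⠀
⠀⠀⠀⠀⠀⠀⠀⠀⠀⠀⠀⠀
⠀⠀⠀⠀⠂⠒⣿⠒⠒⠀⠀⠀
⠀⠀⠀⠀⠴⠒⣿⠒⠿⠿⠒⠀
⠀⠀⠀⠀⠴⠂⣾⠴⠒⠒⠒⠀
⠀⠀⠀⠀⠿⠂⠒⠒⣿⠿⠿⠀
⠀⠀⠀⠀⠂⠿⠒⣿⠒⠴⠒⠀
⠀⠀⠀⠀⠴⠒⠴⠒⠂⠂⣿⠀
⠀⠀⠀⠀⣿⠂⠒⠂⠒⠒⠒⠀
⠀⠀⠀⠀⠀⠀⠀⠀⠀⠀⠀⠀

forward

⠀⠀⠀⠀⠀⠀⠀⠀⠀⠀⠀⠀
⠀⠀⠀⠀⠀⠀⠀⠀⠀⠀⠀⠀
⠀⠀⠀⠀⠀⠀⠀⠀⠀⠀⠀⠀
⠀⠀⠀⠀⠀⠀⠀⠀⠀⠀⠀⠀
⠀⠀⠀⠀⠂⠒⠿⣿⠒⠀⠀⠀
⠀⠀⠀⠀⠂⠒⣿⠒⠒⠀⠀⠀
⠀⠀⠀⠀⠴⠒⣾⠒⠿⠿⠒⠀
⠀⠀⠀⠀⠴⠂⣿⠴⠒⠒⠒⠀
⠀⠀⠀⠀⠿⠂⠒⠒⣿⠿⠿⠀
⠀⠀⠀⠀⠂⠿⠒⣿⠒⠴⠒⠀
⠀⠀⠀⠀⠴⠒⠴⠒⠂⠂⣿⠀
⠀⠀⠀⠀⣿⠂⠒⠂⠒⠒⠒⠀

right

⠀⠀⠀⠀⠀⠀⠀⠀⠀⠀⠀⠀
⠀⠀⠀⠀⠀⠀⠀⠀⠀⠀⠀⠀
⠀⠀⠀⠀⠀⠀⠀⠀⠀⠀⠀⠀
⠀⠀⠀⠀⠀⠀⠀⠀⠀⠀⠀⠀
⠀⠀⠀⠂⠒⠿⣿⠒⠒⠀⠀⠀
⠀⠀⠀⠂⠒⣿⠒⠒⠒⠀⠀⠀
⠀⠀⠀⠴⠒⣿⣾⠿⠿⠒⠀⠀
⠀⠀⠀⠴⠂⣿⠴⠒⠒⠒⠀⠀
⠀⠀⠀⠿⠂⠒⠒⣿⠿⠿⠀⠀
⠀⠀⠀⠂⠿⠒⣿⠒⠴⠒⠀⠀
⠀⠀⠀⠴⠒⠴⠒⠂⠂⣿⠀⠀
⠀⠀⠀⣿⠂⠒⠂⠒⠒⠒⠀⠀

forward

⠀⠀⠀⠀⠀⠀⠀⠀⠀⠀⠀⠀
⠀⠀⠀⠀⠀⠀⠀⠀⠀⠀⠀⠀
⠀⠀⠀⠀⠀⠀⠀⠀⠀⠀⠀⠀
⠀⠀⠀⠀⠀⠀⠀⠀⠀⠀⠀⠀
⠀⠀⠀⠀⣿⠒⠒⠒⠒⠀⠀⠀
⠀⠀⠀⠂⠒⠿⣿⠒⠒⠀⠀⠀
⠀⠀⠀⠂⠒⣿⣾⠒⠒⠀⠀⠀
⠀⠀⠀⠴⠒⣿⠒⠿⠿⠒⠀⠀
⠀⠀⠀⠴⠂⣿⠴⠒⠒⠒⠀⠀
⠀⠀⠀⠿⠂⠒⠒⣿⠿⠿⠀⠀
⠀⠀⠀⠂⠿⠒⣿⠒⠴⠒⠀⠀
⠀⠀⠀⠴⠒⠴⠒⠂⠂⣿⠀⠀

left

⠀⠀⠀⠀⠀⠀⠀⠀⠀⠀⠀⠀
⠀⠀⠀⠀⠀⠀⠀⠀⠀⠀⠀⠀
⠀⠀⠀⠀⠀⠀⠀⠀⠀⠀⠀⠀
⠀⠀⠀⠀⠀⠀⠀⠀⠀⠀⠀⠀
⠀⠀⠀⠀⣿⣿⠒⠒⠒⠒⠀⠀
⠀⠀⠀⠀⠂⠒⠿⣿⠒⠒⠀⠀
⠀⠀⠀⠀⠂⠒⣾⠒⠒⠒⠀⠀
⠀⠀⠀⠀⠴⠒⣿⠒⠿⠿⠒⠀
⠀⠀⠀⠀⠴⠂⣿⠴⠒⠒⠒⠀
⠀⠀⠀⠀⠿⠂⠒⠒⣿⠿⠿⠀
⠀⠀⠀⠀⠂⠿⠒⣿⠒⠴⠒⠀
⠀⠀⠀⠀⠴⠒⠴⠒⠂⠂⣿⠀

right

⠀⠀⠀⠀⠀⠀⠀⠀⠀⠀⠀⠀
⠀⠀⠀⠀⠀⠀⠀⠀⠀⠀⠀⠀
⠀⠀⠀⠀⠀⠀⠀⠀⠀⠀⠀⠀
⠀⠀⠀⠀⠀⠀⠀⠀⠀⠀⠀⠀
⠀⠀⠀⣿⣿⠒⠒⠒⠒⠀⠀⠀
⠀⠀⠀⠂⠒⠿⣿⠒⠒⠀⠀⠀
⠀⠀⠀⠂⠒⣿⣾⠒⠒⠀⠀⠀
⠀⠀⠀⠴⠒⣿⠒⠿⠿⠒⠀⠀
⠀⠀⠀⠴⠂⣿⠴⠒⠒⠒⠀⠀
⠀⠀⠀⠿⠂⠒⠒⣿⠿⠿⠀⠀
⠀⠀⠀⠂⠿⠒⣿⠒⠴⠒⠀⠀
⠀⠀⠀⠴⠒⠴⠒⠂⠂⣿⠀⠀

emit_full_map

⣿⣿⠒⠒⠒⠒⠀
⠂⠒⠿⣿⠒⠒⠀
⠂⠒⣿⣾⠒⠒⠀
⠴⠒⣿⠒⠿⠿⠒
⠴⠂⣿⠴⠒⠒⠒
⠿⠂⠒⠒⣿⠿⠿
⠂⠿⠒⣿⠒⠴⠒
⠴⠒⠴⠒⠂⠂⣿
⣿⠂⠒⠂⠒⠒⠒
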